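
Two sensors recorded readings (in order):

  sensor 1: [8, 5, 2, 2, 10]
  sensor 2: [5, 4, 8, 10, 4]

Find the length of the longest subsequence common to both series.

Let dp[i][j] be the LCS length of the first i values of sensor 1 and the first j values of sensor 2. dp[i][j] = dp[i-1][j-1]+1 when the i-th and j-th values match, else max(dp[i-1][j], dp[i][j-1]).
    ·  5  4  8 10  4
 ·  0  0  0  0  0  0
 8  0  0  0  1  1  1
 5  0  1  1  1  1  1
 2  0  1  1  1  1  1
 2  0  1  1  1  1  1
10  0  1  1  1  2  2
dp[5][5] = 2. One LCS (by backtracking along matches): 8, 10.

2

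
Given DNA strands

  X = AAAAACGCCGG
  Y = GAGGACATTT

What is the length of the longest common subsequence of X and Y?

Match A [1,2]; then A [2,5]; then A [3,7] — 3 bases in the same relative order in both, and the DP table's final entry dp[11][10] is also 3, so no common subsequence is longer.

3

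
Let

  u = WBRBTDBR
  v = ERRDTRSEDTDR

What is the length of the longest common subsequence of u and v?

4

Let dp[i][j] be the LCS length of the first i characters of u and the first j characters of v. dp[i][j] = dp[i-1][j-1]+1 when the i-th and j-th characters match, else max(dp[i-1][j], dp[i][j-1]).
    ·  E  R  R  D  T  R  S  E  D  T  D  R
 ·  0  0  0  0  0  0  0  0  0  0  0  0  0
 W  0  0  0  0  0  0  0  0  0  0  0  0  0
 B  0  0  0  0  0  0  0  0  0  0  0  0  0
 R  0  0  1  1  1  1  1  1  1  1  1  1  1
 B  0  0  1  1  1  1  1  1  1  1  1  1  1
 T  0  0  1  1  1  2  2  2  2  2  2  2  2
 D  0  0  1  1  2  2  2  2  2  3  3  3  3
 B  0  0  1  1  2  2  2  2  2  3  3  3  3
 R  0  0  1  2  2  2  3  3  3  3  3  3  4
dp[8][12] = 4. One LCS (by backtracking along matches): RTDR.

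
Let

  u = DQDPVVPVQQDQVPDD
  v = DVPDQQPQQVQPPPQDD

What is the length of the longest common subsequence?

Match D [3,1]; then V [6,2]; then P [7,3]; then Q [9,6]; then Q [10,8]; then Q [12,9]; then V [13,10]; then P [14,14]; then D [15,16]; then D [16,17] — 10 characters in the same relative order in both. Since dp[16][17] = 10, nothing longer is possible.

10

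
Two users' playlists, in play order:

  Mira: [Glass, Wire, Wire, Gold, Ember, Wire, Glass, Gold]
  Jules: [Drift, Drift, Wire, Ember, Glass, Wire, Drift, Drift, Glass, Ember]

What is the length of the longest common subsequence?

4

One common subsequence of length 4: Wire [3,3], then Ember [5,4], then Wire [6,6], then Glass [7,9]. The LCS DP gives dp[8][10] = 4, so this is optimal.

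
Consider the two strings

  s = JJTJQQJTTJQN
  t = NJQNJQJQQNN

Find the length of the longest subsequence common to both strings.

Let dp[i][j] be the LCS length of the first i characters of s and the first j characters of t. dp[i][j] = dp[i-1][j-1]+1 when the i-th and j-th characters match, else max(dp[i-1][j], dp[i][j-1]).
    ·  N  J  Q  N  J  Q  J  Q  Q  N  N
 ·  0  0  0  0  0  0  0  0  0  0  0  0
 J  0  0  1  1  1  1  1  1  1  1  1  1
 J  0  0  1  1  1  2  2  2  2  2  2  2
 T  0  0  1  1  1  2  2  2  2  2  2  2
 J  0  0  1  1  1  2  2  3  3  3  3  3
 Q  0  0  1  2  2  2  3  3  4  4  4  4
 Q  0  0  1  2  2  2  3  3  4  5  5  5
 J  0  0  1  2  2  3  3  4  4  5  5  5
 T  0  0  1  2  2  3  3  4  4  5  5  5
 T  0  0  1  2  2  3  3  4  4  5  5  5
 J  0  0  1  2  2  3  3  4  4  5  5  5
 Q  0  0  1  2  2  3  4  4  5  5  5  5
 N  0  1  1  2  3  3  4  4  5  5  6  6
dp[12][11] = 6. One LCS (by backtracking along matches): JJJQQN.

6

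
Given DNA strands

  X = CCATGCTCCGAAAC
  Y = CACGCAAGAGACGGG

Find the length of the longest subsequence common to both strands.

8

One common subsequence of length 8: C (X #1, Y #1) → C (X #2, Y #3) → G (X #5, Y #4) → C (X #6, Y #5) → G (X #10, Y #8) → A (X #11, Y #9) → A (X #13, Y #11) → C (X #14, Y #12). The LCS DP gives dp[14][15] = 8, so this is optimal.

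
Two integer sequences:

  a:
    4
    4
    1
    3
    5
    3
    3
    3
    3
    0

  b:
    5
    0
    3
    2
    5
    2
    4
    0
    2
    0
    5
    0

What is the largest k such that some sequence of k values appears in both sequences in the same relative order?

Let dp[i][j] be the LCS length of the first i values of a and the first j values of b. dp[i][j] = dp[i-1][j-1]+1 when the i-th and j-th values match, else max(dp[i-1][j], dp[i][j-1]).
    ·  5  0  3  2  5  2  4  0  2  0  5  0
 ·  0  0  0  0  0  0  0  0  0  0  0  0  0
 4  0  0  0  0  0  0  0  1  1  1  1  1  1
 4  0  0  0  0  0  0  0  1  1  1  1  1  1
 1  0  0  0  0  0  0  0  1  1  1  1  1  1
 3  0  0  0  1  1  1  1  1  1  1  1  1  1
 5  0  1  1  1  1  2  2  2  2  2  2  2  2
 3  0  1  1  2  2  2  2  2  2  2  2  2  2
 3  0  1  1  2  2  2  2  2  2  2  2  2  2
 3  0  1  1  2  2  2  2  2  2  2  2  2  2
 3  0  1  1  2  2  2  2  2  2  2  2  2  2
 0  0  1  2  2  2  2  2  2  3  3  3  3  3
dp[10][12] = 3. One LCS (by backtracking along matches): 4, 5, 0.

3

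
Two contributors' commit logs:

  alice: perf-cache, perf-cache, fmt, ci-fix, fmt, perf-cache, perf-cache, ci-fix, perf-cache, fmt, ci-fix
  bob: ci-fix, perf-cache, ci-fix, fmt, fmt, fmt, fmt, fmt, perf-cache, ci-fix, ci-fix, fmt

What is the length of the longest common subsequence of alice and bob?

6

Match perf-cache at alice[1]=bob[2], fmt at alice[3]=bob[7], fmt at alice[5]=bob[8], perf-cache at alice[6]=bob[9], ci-fix at alice[8]=bob[11], fmt at alice[10]=bob[12] — 6 commits in the same relative order in both. Since dp[11][12] = 6, nothing longer is possible.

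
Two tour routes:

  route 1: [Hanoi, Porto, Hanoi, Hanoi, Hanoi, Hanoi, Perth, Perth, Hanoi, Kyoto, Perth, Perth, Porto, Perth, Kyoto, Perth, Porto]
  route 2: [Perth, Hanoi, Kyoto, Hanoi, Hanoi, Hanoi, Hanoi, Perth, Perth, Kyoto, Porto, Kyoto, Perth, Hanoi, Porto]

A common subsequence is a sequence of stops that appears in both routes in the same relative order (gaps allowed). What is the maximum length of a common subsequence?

12

Pick Hanoi at route 1[1]=route 2[2], Hanoi at route 1[3]=route 2[4], Hanoi at route 1[4]=route 2[5], Hanoi at route 1[5]=route 2[6], Hanoi at route 1[6]=route 2[7], Perth at route 1[7]=route 2[8], Perth at route 1[8]=route 2[9], Kyoto at route 1[10]=route 2[10], Porto at route 1[13]=route 2[11], Kyoto at route 1[15]=route 2[12], Perth at route 1[16]=route 2[13], Porto at route 1[17]=route 2[15]; all 12 stops appear in both, in order. Since dp[17][15] = 12, nothing longer is possible.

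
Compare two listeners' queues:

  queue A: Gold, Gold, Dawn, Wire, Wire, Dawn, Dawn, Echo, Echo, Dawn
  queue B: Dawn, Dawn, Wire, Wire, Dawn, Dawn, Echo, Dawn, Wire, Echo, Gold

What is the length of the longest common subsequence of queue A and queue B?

7

One common subsequence of length 7: Dawn [3,2] → Wire [4,3] → Wire [5,4] → Dawn [6,5] → Dawn [7,6] → Echo [8,7] → Echo [9,10]. The LCS DP gives dp[10][11] = 7, so this is optimal.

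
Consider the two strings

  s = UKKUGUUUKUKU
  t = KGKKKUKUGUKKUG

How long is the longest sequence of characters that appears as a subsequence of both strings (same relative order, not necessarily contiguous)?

Pick U (s #1, t #6) → K (s #3, t #7) → U (s #4, t #8) → G (s #5, t #9) → U (s #8, t #10) → K (s #9, t #11) → K (s #11, t #12) → U (s #12, t #13); all 8 characters appear in both, in order. The LCS DP gives dp[12][14] = 8, so this is optimal.

8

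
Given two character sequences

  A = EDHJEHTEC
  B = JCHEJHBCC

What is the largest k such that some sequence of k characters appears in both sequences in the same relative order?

4

Let dp[i][j] be the LCS length of the first i characters of A and the first j characters of B. dp[i][j] = dp[i-1][j-1]+1 when the i-th and j-th characters match, else max(dp[i-1][j], dp[i][j-1]).
    ·  J  C  H  E  J  H  B  C  C
 ·  0  0  0  0  0  0  0  0  0  0
 E  0  0  0  0  1  1  1  1  1  1
 D  0  0  0  0  1  1  1  1  1  1
 H  0  0  0  1  1  1  2  2  2  2
 J  0  1  1  1  1  2  2  2  2  2
 E  0  1  1  1  2  2  2  2  2  2
 H  0  1  1  2  2  2  3  3  3  3
 T  0  1  1  2  2  2  3  3  3  3
 E  0  1  1  2  3  3  3  3  3  3
 C  0  1  2  2  3  3  3  3  4  4
dp[9][9] = 4. One LCS (by backtracking along matches): EJHC.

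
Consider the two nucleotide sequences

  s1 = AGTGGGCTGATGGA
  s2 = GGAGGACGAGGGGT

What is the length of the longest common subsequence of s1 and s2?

Match G [2,1], G [4,2], G [5,4], G [6,5], C [7,7], G [9,8], A [10,9], G [12,12], G [13,13] — 9 bases in the same relative order in both. The LCS DP gives dp[14][14] = 9, so this is optimal.

9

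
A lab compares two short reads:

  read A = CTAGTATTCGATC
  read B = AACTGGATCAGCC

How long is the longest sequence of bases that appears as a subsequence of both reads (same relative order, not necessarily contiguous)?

8

Match C at read A[1]=read B[3], then T at read A[2]=read B[4], then G at read A[4]=read B[6], then A at read A[6]=read B[7], then T at read A[8]=read B[8], then C at read A[9]=read B[9], then G at read A[10]=read B[11], then C at read A[13]=read B[13] — 8 bases in the same relative order in both. dp[13][13] = 8 confirms this is the maximum.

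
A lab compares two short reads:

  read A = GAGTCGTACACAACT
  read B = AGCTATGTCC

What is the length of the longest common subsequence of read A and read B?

7

Pick G [1,2], A [2,5], T [4,6], G [6,7], T [7,8], C [11,9], C [14,10]; all 7 bases appear in both, in order. The LCS DP gives dp[15][10] = 7, so this is optimal.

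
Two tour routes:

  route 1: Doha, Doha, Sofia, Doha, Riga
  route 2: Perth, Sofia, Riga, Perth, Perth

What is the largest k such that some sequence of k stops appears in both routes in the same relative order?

Pick Sofia at route 1[3]=route 2[2]; then Riga at route 1[5]=route 2[3]; all 2 stops appear in both, in order. dp[5][5] = 2 confirms this is the maximum.

2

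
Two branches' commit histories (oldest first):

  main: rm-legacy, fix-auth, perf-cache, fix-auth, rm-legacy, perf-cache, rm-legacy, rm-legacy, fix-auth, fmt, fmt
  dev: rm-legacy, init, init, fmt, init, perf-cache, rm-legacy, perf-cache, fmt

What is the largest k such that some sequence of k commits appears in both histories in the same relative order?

5

Pick rm-legacy (main #1, dev #1), then perf-cache (main #3, dev #6), then rm-legacy (main #5, dev #7), then perf-cache (main #6, dev #8), then fmt (main #11, dev #9); all 5 commits appear in both, in order, and the DP table's final entry dp[11][9] is also 5, so no common subsequence is longer.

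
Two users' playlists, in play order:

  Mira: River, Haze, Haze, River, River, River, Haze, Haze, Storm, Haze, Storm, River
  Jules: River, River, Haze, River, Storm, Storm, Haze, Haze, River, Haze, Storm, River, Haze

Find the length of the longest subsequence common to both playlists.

8

Pick River (Mira #1, Jules #2); then Haze (Mira #3, Jules #3); then River (Mira #4, Jules #4); then Haze (Mira #7, Jules #7); then Haze (Mira #8, Jules #8); then Haze (Mira #10, Jules #10); then Storm (Mira #11, Jules #11); then River (Mira #12, Jules #12); all 8 songs appear in both, in order, and the DP table's final entry dp[12][13] is also 8, so no common subsequence is longer.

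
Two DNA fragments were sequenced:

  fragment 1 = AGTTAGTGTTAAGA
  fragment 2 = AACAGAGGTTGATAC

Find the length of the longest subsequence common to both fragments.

9

One common subsequence of length 9: A at fragment 1[1]=fragment 2[4] → G at fragment 1[2]=fragment 2[5] → A at fragment 1[5]=fragment 2[6] → G at fragment 1[6]=fragment 2[7] → G at fragment 1[8]=fragment 2[8] → T at fragment 1[9]=fragment 2[9] → T at fragment 1[10]=fragment 2[10] → A at fragment 1[11]=fragment 2[12] → A at fragment 1[12]=fragment 2[14]. The LCS DP gives dp[14][15] = 9, so this is optimal.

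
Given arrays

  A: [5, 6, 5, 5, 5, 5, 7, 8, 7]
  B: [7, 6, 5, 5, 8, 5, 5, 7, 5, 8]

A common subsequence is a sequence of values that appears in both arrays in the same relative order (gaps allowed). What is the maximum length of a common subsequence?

Let dp[i][j] be the LCS length of the first i values of A and the first j values of B. dp[i][j] = dp[i-1][j-1]+1 when the i-th and j-th values match, else max(dp[i-1][j], dp[i][j-1]).
    ·  7  6  5  5  8  5  5  7  5  8
 ·  0  0  0  0  0  0  0  0  0  0  0
 5  0  0  0  1  1  1  1  1  1  1  1
 6  0  0  1  1  1  1  1  1  1  1  1
 5  0  0  1  2  2  2  2  2  2  2  2
 5  0  0  1  2  3  3  3  3  3  3  3
 5  0  0  1  2  3  3  4  4  4  4  4
 5  0  0  1  2  3  3  4  5  5  5  5
 7  0  1  1  2  3  3  4  5  6  6  6
 8  0  1  1  2  3  4  4  5  6  6  7
 7  0  1  1  2  3  4  4  5  6  6  7
dp[9][10] = 7. One LCS (by backtracking along matches): 6, 5, 5, 5, 5, 7, 8.

7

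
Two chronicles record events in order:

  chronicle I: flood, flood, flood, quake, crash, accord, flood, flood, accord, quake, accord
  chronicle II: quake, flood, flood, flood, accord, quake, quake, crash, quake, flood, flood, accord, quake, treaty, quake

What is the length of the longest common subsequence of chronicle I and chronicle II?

Pick flood (chronicle I #1, chronicle II #2) → flood (chronicle I #2, chronicle II #3) → flood (chronicle I #3, chronicle II #4) → quake (chronicle I #4, chronicle II #7) → crash (chronicle I #5, chronicle II #8) → flood (chronicle I #7, chronicle II #10) → flood (chronicle I #8, chronicle II #11) → accord (chronicle I #9, chronicle II #12) → quake (chronicle I #10, chronicle II #15); all 9 events appear in both, in order. dp[11][15] = 9 confirms this is the maximum.

9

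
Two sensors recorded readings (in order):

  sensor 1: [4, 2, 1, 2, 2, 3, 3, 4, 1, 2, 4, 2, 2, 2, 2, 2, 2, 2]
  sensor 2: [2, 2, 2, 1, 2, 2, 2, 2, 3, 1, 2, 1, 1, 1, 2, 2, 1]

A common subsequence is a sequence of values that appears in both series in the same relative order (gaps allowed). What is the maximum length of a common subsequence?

Match 2 (sensor 1 #2, sensor 2 #1) → 2 (sensor 1 #4, sensor 2 #2) → 2 (sensor 1 #5, sensor 2 #3) → 1 (sensor 1 #9, sensor 2 #4) → 2 (sensor 1 #10, sensor 2 #5) → 2 (sensor 1 #12, sensor 2 #6) → 2 (sensor 1 #13, sensor 2 #7) → 2 (sensor 1 #14, sensor 2 #8) → 2 (sensor 1 #15, sensor 2 #11) → 2 (sensor 1 #16, sensor 2 #15) → 2 (sensor 1 #17, sensor 2 #16) — 11 values in the same relative order in both. dp[18][17] = 11 confirms this is the maximum.

11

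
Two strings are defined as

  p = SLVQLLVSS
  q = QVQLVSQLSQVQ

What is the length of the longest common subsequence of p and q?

Let dp[i][j] be the LCS length of the first i characters of p and the first j characters of q. dp[i][j] = dp[i-1][j-1]+1 when the i-th and j-th characters match, else max(dp[i-1][j], dp[i][j-1]).
    ·  Q  V  Q  L  V  S  Q  L  S  Q  V  Q
 ·  0  0  0  0  0  0  0  0  0  0  0  0  0
 S  0  0  0  0  0  0  1  1  1  1  1  1  1
 L  0  0  0  0  1  1  1  1  2  2  2  2  2
 V  0  0  1  1  1  2  2  2  2  2  2  3  3
 Q  0  1  1  2  2  2  2  3  3  3  3  3  4
 L  0  1  1  2  3  3  3  3  4  4  4  4  4
 L  0  1  1  2  3  3  3  3  4  4  4  4  4
 V  0  1  2  2  3  4  4  4  4  4  4  5  5
 S  0  1  2  2  3  4  5  5  5  5  5  5  5
 S  0  1  2  2  3  4  5  5  5  6  6  6  6
dp[9][12] = 6. One LCS (by backtracking along matches): VQLVSS.

6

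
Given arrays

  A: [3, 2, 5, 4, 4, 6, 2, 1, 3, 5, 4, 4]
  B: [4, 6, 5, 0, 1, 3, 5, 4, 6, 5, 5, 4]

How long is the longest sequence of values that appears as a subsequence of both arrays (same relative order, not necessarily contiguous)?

7

Let dp[i][j] be the LCS length of the first i values of A and the first j values of B. dp[i][j] = dp[i-1][j-1]+1 when the i-th and j-th values match, else max(dp[i-1][j], dp[i][j-1]).
    ·  4  6  5  0  1  3  5  4  6  5  5  4
 ·  0  0  0  0  0  0  0  0  0  0  0  0  0
 3  0  0  0  0  0  0  1  1  1  1  1  1  1
 2  0  0  0  0  0  0  1  1  1  1  1  1  1
 5  0  0  0  1  1  1  1  2  2  2  2  2  2
 4  0  1  1  1  1  1  1  2  3  3  3  3  3
 4  0  1  1  1  1  1  1  2  3  3  3  3  4
 6  0  1  2  2  2  2  2  2  3  4  4  4  4
 2  0  1  2  2  2  2  2  2  3  4  4  4  4
 1  0  1  2  2  2  3  3  3  3  4  4  4  4
 3  0  1  2  2  2  3  4  4  4  4  4  4  4
 5  0  1  2  3  3  3  4  5  5  5  5  5  5
 4  0  1  2  3  3  3  4  5  6  6  6  6  6
 4  0  1  2  3  3  3  4  5  6  6  6  6  7
dp[12][12] = 7. One LCS (by backtracking along matches): 4, 6, 1, 3, 5, 4, 4.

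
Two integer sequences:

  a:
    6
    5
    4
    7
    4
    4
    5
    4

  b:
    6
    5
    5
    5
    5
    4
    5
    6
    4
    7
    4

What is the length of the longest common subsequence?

Taking 6 (a #1, b #1) → 5 (a #2, b #7) → 4 (a #3, b #9) → 7 (a #4, b #10) → 4 (a #8, b #11) gives a common subsequence of length 5. Since dp[8][11] = 5, nothing longer is possible.

5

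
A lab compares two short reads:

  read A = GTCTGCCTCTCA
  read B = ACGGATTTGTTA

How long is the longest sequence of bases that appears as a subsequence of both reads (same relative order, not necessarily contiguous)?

7

Pick G (read A #1, read B #4) → T (read A #2, read B #7) → T (read A #4, read B #8) → G (read A #5, read B #9) → T (read A #8, read B #10) → T (read A #10, read B #11) → A (read A #12, read B #12); all 7 bases appear in both, in order, and the DP table's final entry dp[12][12] is also 7, so no common subsequence is longer.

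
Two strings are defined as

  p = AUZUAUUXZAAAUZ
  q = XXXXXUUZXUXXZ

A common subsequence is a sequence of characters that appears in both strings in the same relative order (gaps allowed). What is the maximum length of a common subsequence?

5

Pick U (p #2, q #7), Z (p #3, q #8), U (p #4, q #10), X (p #8, q #12), Z (p #14, q #13); all 5 characters appear in both, in order. Since dp[14][13] = 5, nothing longer is possible.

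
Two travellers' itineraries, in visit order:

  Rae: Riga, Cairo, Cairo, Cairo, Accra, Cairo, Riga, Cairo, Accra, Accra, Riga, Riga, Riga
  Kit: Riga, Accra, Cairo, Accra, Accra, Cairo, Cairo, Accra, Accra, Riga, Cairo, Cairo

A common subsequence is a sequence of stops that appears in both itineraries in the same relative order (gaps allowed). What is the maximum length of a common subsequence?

8

One common subsequence of length 8: Riga at Rae[1]=Kit[1]; then Cairo at Rae[2]=Kit[3]; then Accra at Rae[5]=Kit[5]; then Cairo at Rae[6]=Kit[6]; then Cairo at Rae[8]=Kit[7]; then Accra at Rae[9]=Kit[8]; then Accra at Rae[10]=Kit[9]; then Riga at Rae[11]=Kit[10]. Since dp[13][12] = 8, nothing longer is possible.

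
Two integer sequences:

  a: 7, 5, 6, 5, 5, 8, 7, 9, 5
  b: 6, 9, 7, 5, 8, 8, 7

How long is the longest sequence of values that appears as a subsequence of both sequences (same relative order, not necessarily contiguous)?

Let dp[i][j] be the LCS length of the first i values of a and the first j values of b. dp[i][j] = dp[i-1][j-1]+1 when the i-th and j-th values match, else max(dp[i-1][j], dp[i][j-1]).
    ·  6  9  7  5  8  8  7
 ·  0  0  0  0  0  0  0  0
 7  0  0  0  1  1  1  1  1
 5  0  0  0  1  2  2  2  2
 6  0  1  1  1  2  2  2  2
 5  0  1  1  1  2  2  2  2
 5  0  1  1  1  2  2  2  2
 8  0  1  1  1  2  3  3  3
 7  0  1  1  2  2  3  3  4
 9  0  1  2  2  2  3  3  4
 5  0  1  2  2  3  3  3  4
dp[9][7] = 4. One LCS (by backtracking along matches): 7, 5, 8, 7.

4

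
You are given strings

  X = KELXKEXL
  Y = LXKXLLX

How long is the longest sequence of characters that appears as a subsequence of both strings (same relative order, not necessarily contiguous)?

5

One common subsequence of length 5: L at X[3]=Y[1]; then X at X[4]=Y[2]; then K at X[5]=Y[3]; then X at X[7]=Y[4]; then L at X[8]=Y[6], and the DP table's final entry dp[8][7] is also 5, so no common subsequence is longer.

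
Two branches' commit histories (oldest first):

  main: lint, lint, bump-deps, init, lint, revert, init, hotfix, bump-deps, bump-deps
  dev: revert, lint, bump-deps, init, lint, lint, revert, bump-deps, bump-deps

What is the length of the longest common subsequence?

7

Taking lint at main[2]=dev[2], then bump-deps at main[3]=dev[3], then init at main[4]=dev[4], then lint at main[5]=dev[6], then revert at main[6]=dev[7], then bump-deps at main[9]=dev[8], then bump-deps at main[10]=dev[9] gives a common subsequence of length 7, and the DP table's final entry dp[10][9] is also 7, so no common subsequence is longer.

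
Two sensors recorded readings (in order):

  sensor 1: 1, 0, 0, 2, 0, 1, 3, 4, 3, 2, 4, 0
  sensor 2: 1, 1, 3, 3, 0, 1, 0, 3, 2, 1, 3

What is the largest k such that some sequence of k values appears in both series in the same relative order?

6

Match 1 (sensor 1 #1, sensor 2 #2); then 0 (sensor 1 #2, sensor 2 #5); then 0 (sensor 1 #3, sensor 2 #7); then 2 (sensor 1 #4, sensor 2 #9); then 1 (sensor 1 #6, sensor 2 #10); then 3 (sensor 1 #9, sensor 2 #11) — 6 values in the same relative order in both. dp[12][11] = 6 confirms this is the maximum.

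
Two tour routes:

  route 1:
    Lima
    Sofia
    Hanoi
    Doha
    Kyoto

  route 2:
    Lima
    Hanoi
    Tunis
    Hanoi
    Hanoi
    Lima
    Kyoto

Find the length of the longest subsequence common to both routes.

Pick Lima at route 1[1]=route 2[1]; then Hanoi at route 1[3]=route 2[5]; then Kyoto at route 1[5]=route 2[7]; all 3 stops appear in both, in order. dp[5][7] = 3 confirms this is the maximum.

3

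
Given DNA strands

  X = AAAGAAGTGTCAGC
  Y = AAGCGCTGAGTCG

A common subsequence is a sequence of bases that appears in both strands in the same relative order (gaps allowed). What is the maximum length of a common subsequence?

Match A [2,1] → A [3,2] → G [4,3] → G [7,5] → T [8,7] → G [9,10] → T [10,11] → C [11,12] → G [13,13] — 9 bases in the same relative order in both, and the DP table's final entry dp[14][13] is also 9, so no common subsequence is longer.

9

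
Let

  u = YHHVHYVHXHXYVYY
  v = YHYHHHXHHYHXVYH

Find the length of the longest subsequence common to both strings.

Pick Y at u[1]=v[1], then H at u[2]=v[2], then H at u[3]=v[4], then H at u[5]=v[5], then H at u[8]=v[6], then X at u[9]=v[7], then H at u[10]=v[11], then X at u[11]=v[12], then V at u[13]=v[13], then Y at u[14]=v[14]; all 10 characters appear in both, in order, and the DP table's final entry dp[15][15] is also 10, so no common subsequence is longer.

10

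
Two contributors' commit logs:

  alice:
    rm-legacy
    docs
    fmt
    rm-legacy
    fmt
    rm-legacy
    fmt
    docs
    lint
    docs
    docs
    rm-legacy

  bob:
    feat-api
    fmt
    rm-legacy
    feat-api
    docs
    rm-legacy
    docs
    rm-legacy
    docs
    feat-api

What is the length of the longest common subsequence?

Pick rm-legacy [1,3] → docs [2,5] → rm-legacy [4,6] → rm-legacy [6,8] → docs [8,9]; all 5 commits appear in both, in order. Since dp[12][10] = 5, nothing longer is possible.

5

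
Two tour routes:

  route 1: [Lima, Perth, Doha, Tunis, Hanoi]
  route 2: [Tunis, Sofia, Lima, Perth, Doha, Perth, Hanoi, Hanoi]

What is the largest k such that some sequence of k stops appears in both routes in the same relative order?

4

Taking Lima [1,3], then Perth [2,4], then Doha [3,5], then Hanoi [5,8] gives a common subsequence of length 4. dp[5][8] = 4 confirms this is the maximum.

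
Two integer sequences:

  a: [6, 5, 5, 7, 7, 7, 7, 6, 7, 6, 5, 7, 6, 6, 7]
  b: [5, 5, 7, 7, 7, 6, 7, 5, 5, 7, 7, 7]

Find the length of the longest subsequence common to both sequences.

10

Taking 5 [2,1], then 5 [3,2], then 7 [5,3], then 7 [6,4], then 7 [7,5], then 6 [8,6], then 7 [9,7], then 5 [11,9], then 7 [12,11], then 7 [15,12] gives a common subsequence of length 10. dp[15][12] = 10 confirms this is the maximum.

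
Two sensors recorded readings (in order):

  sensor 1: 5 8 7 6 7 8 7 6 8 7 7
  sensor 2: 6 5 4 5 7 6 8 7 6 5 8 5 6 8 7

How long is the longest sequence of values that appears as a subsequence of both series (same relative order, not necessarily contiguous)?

Taking 5 at sensor 1[1]=sensor 2[4], 8 at sensor 1[2]=sensor 2[7], 7 at sensor 1[3]=sensor 2[8], 6 at sensor 1[4]=sensor 2[9], 8 at sensor 1[6]=sensor 2[11], 6 at sensor 1[8]=sensor 2[13], 8 at sensor 1[9]=sensor 2[14], 7 at sensor 1[11]=sensor 2[15] gives a common subsequence of length 8. Since dp[11][15] = 8, nothing longer is possible.

8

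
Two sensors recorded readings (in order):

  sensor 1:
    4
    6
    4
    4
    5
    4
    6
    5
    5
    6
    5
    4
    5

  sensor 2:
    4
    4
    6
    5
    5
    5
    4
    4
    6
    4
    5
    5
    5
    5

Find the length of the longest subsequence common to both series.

Match 4 [1,2], 6 [2,3], 4 [3,7], 4 [4,8], 4 [6,10], 5 [8,11], 5 [9,12], 5 [11,13], 5 [13,14] — 9 values in the same relative order in both. Since dp[13][14] = 9, nothing longer is possible.

9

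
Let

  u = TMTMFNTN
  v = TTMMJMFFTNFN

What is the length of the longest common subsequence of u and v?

Match T [1,2], then M [2,4], then M [4,6], then F [5,8], then N [6,10], then N [8,12] — 6 characters in the same relative order in both, and the DP table's final entry dp[8][12] is also 6, so no common subsequence is longer.

6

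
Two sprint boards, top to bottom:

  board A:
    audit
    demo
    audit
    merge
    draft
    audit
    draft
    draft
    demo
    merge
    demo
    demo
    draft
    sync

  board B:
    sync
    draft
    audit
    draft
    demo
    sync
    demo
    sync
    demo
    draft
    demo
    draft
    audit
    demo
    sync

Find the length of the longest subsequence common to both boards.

8

Pick draft (board A #5, board B #2); then audit (board A #6, board B #3); then draft (board A #7, board B #4); then demo (board A #9, board B #7); then demo (board A #11, board B #9); then demo (board A #12, board B #11); then draft (board A #13, board B #12); then sync (board A #14, board B #15); all 8 tasks appear in both, in order. Since dp[14][15] = 8, nothing longer is possible.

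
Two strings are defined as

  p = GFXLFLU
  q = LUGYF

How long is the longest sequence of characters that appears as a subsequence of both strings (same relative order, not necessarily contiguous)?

One common subsequence of length 2: G (p #1, q #3) → F (p #5, q #5). Since dp[7][5] = 2, nothing longer is possible.

2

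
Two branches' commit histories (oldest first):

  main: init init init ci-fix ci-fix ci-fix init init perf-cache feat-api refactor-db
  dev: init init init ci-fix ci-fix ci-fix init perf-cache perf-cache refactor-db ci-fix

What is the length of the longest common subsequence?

One common subsequence of length 9: init at main[1]=dev[1]; then init at main[2]=dev[2]; then init at main[3]=dev[3]; then ci-fix at main[4]=dev[4]; then ci-fix at main[5]=dev[5]; then ci-fix at main[6]=dev[6]; then init at main[7]=dev[7]; then perf-cache at main[9]=dev[9]; then refactor-db at main[11]=dev[10], and the DP table's final entry dp[11][11] is also 9, so no common subsequence is longer.

9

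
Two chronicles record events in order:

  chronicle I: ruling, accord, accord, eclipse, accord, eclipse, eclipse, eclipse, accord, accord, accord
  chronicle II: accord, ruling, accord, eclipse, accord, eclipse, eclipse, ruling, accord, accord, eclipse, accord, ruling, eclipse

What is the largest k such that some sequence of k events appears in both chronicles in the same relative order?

9

Pick ruling [1,2] → accord [3,3] → eclipse [4,4] → accord [5,5] → eclipse [6,6] → eclipse [7,7] → accord [9,9] → accord [10,10] → accord [11,12]; all 9 events appear in both, in order. dp[11][14] = 9 confirms this is the maximum.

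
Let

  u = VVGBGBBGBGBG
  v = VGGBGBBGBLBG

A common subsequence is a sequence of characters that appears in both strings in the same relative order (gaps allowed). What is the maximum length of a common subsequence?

Pick V (u #1, v #1), G (u #3, v #3), B (u #4, v #4), G (u #5, v #5), B (u #6, v #6), B (u #7, v #7), G (u #8, v #8), B (u #9, v #9), B (u #11, v #11), G (u #12, v #12); all 10 characters appear in both, in order. dp[12][12] = 10 confirms this is the maximum.

10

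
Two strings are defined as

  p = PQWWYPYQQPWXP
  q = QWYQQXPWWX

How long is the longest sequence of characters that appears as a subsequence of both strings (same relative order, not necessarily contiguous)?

Let dp[i][j] be the LCS length of the first i characters of p and the first j characters of q. dp[i][j] = dp[i-1][j-1]+1 when the i-th and j-th characters match, else max(dp[i-1][j], dp[i][j-1]).
    ·  Q  W  Y  Q  Q  X  P  W  W  X
 ·  0  0  0  0  0  0  0  0  0  0  0
 P  0  0  0  0  0  0  0  1  1  1  1
 Q  0  1  1  1  1  1  1  1  1  1  1
 W  0  1  2  2  2  2  2  2  2  2  2
 W  0  1  2  2  2  2  2  2  3  3  3
 Y  0  1  2  3  3  3  3  3  3  3  3
 P  0  1  2  3  3  3  3  4  4  4  4
 Y  0  1  2  3  3  3  3  4  4  4  4
 Q  0  1  2  3  4  4  4  4  4  4  4
 Q  0  1  2  3  4  5  5  5  5  5  5
 P  0  1  2  3  4  5  5  6  6  6  6
 W  0  1  2  3  4  5  5  6  7  7  7
 X  0  1  2  3  4  5  6  6  7  7  8
 P  0  1  2  3  4  5  6  7  7  7  8
dp[13][10] = 8. One LCS (by backtracking along matches): QWYQQPWX.

8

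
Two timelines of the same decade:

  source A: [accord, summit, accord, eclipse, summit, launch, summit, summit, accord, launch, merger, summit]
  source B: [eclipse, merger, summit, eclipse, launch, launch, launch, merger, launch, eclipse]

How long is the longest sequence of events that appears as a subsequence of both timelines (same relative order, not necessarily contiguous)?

Match summit [2,3], then eclipse [4,4], then launch [6,6], then launch [10,7], then merger [11,8] — 5 events in the same relative order in both, and the DP table's final entry dp[12][10] is also 5, so no common subsequence is longer.

5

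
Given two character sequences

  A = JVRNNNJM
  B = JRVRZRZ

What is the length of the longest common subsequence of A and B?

Match J (A #1, B #1), V (A #2, B #3), R (A #3, B #6) — 3 characters in the same relative order in both. dp[8][7] = 3 confirms this is the maximum.

3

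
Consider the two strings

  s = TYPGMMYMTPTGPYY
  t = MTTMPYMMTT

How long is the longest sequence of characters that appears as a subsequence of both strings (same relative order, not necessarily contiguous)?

6

Match T [1,3], then Y [2,6], then M [6,7], then M [8,8], then T [9,9], then T [11,10] — 6 characters in the same relative order in both. dp[15][10] = 6 confirms this is the maximum.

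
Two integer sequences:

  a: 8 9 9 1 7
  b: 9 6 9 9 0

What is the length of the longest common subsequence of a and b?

One common subsequence of length 2: 9 at a[2]=b[3], then 9 at a[3]=b[4]. Since dp[5][5] = 2, nothing longer is possible.

2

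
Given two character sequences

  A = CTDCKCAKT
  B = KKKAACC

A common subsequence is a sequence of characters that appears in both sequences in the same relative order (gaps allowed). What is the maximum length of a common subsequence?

Let dp[i][j] be the LCS length of the first i characters of A and the first j characters of B. dp[i][j] = dp[i-1][j-1]+1 when the i-th and j-th characters match, else max(dp[i-1][j], dp[i][j-1]).
    ·  K  K  K  A  A  C  C
 ·  0  0  0  0  0  0  0  0
 C  0  0  0  0  0  0  1  1
 T  0  0  0  0  0  0  1  1
 D  0  0  0  0  0  0  1  1
 C  0  0  0  0  0  0  1  2
 K  0  1  1  1  1  1  1  2
 C  0  1  1  1  1  1  2  2
 A  0  1  1  1  2  2  2  2
 K  0  1  2  2  2  2  2  2
 T  0  1  2  2  2  2  2  2
dp[9][7] = 2. One LCS (by backtracking along matches): CC.

2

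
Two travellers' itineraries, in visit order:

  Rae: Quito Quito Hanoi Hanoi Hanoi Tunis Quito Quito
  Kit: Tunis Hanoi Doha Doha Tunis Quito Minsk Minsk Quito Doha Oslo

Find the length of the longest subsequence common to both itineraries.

Taking Hanoi at Rae[3]=Kit[2]; then Tunis at Rae[6]=Kit[5]; then Quito at Rae[7]=Kit[6]; then Quito at Rae[8]=Kit[9] gives a common subsequence of length 4. The LCS DP gives dp[8][11] = 4, so this is optimal.

4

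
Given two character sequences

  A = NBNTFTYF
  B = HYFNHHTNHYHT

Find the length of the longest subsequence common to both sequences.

3

One common subsequence of length 3: N [1,4], N [3,8], T [6,12]. The LCS DP gives dp[8][12] = 3, so this is optimal.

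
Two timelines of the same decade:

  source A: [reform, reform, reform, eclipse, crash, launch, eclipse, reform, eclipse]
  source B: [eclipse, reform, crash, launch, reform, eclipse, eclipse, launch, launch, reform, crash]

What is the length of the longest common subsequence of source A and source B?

Pick reform (source A #1, source B #2), reform (source A #2, source B #5), eclipse (source A #4, source B #7), launch (source A #6, source B #9), reform (source A #8, source B #10); all 5 events appear in both, in order. Since dp[9][11] = 5, nothing longer is possible.

5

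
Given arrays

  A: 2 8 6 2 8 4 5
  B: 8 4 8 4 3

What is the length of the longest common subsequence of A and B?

Let dp[i][j] be the LCS length of the first i values of A and the first j values of B. dp[i][j] = dp[i-1][j-1]+1 when the i-th and j-th values match, else max(dp[i-1][j], dp[i][j-1]).
    ·  8  4  8  4  3
 ·  0  0  0  0  0  0
 2  0  0  0  0  0  0
 8  0  1  1  1  1  1
 6  0  1  1  1  1  1
 2  0  1  1  1  1  1
 8  0  1  1  2  2  2
 4  0  1  2  2  3  3
 5  0  1  2  2  3  3
dp[7][5] = 3. One LCS (by backtracking along matches): 8, 8, 4.

3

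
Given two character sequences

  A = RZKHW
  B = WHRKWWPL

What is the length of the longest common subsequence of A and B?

3

Taking R [1,3], then K [3,4], then W [5,6] gives a common subsequence of length 3. dp[5][8] = 3 confirms this is the maximum.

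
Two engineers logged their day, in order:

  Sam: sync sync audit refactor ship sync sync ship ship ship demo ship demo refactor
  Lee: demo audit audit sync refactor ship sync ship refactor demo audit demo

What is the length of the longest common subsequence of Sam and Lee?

Match sync [2,4]; then refactor [4,5]; then ship [5,6]; then sync [7,7]; then ship [8,8]; then demo [11,10]; then demo [13,12] — 7 tasks in the same relative order in both, and the DP table's final entry dp[14][12] is also 7, so no common subsequence is longer.

7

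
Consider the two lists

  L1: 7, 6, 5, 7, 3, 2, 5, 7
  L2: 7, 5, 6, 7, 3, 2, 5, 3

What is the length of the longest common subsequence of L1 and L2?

Let dp[i][j] be the LCS length of the first i values of L1 and the first j values of L2. dp[i][j] = dp[i-1][j-1]+1 when the i-th and j-th values match, else max(dp[i-1][j], dp[i][j-1]).
    ·  7  5  6  7  3  2  5  3
 ·  0  0  0  0  0  0  0  0  0
 7  0  1  1  1  1  1  1  1  1
 6  0  1  1  2  2  2  2  2  2
 5  0  1  2  2  2  2  2  3  3
 7  0  1  2  2  3  3  3  3  3
 3  0  1  2  2  3  4  4  4  4
 2  0  1  2  2  3  4  5  5  5
 5  0  1  2  2  3  4  5  6  6
 7  0  1  2  2  3  4  5  6  6
dp[8][8] = 6. One LCS (by backtracking along matches): 7, 6, 7, 3, 2, 5.

6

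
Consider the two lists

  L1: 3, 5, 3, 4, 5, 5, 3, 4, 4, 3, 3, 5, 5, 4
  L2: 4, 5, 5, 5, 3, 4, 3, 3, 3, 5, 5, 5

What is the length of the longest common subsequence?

9

One common subsequence of length 9: 5 [2,2] → 5 [5,3] → 5 [6,4] → 3 [7,5] → 4 [8,6] → 3 [10,8] → 3 [11,9] → 5 [12,11] → 5 [13,12], and the DP table's final entry dp[14][12] is also 9, so no common subsequence is longer.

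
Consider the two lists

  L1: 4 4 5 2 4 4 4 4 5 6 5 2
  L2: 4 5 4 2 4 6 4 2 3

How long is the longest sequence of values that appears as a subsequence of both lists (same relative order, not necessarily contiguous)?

Pick 4 at L1[1]=L2[1] → 4 at L1[2]=L2[3] → 2 at L1[4]=L2[4] → 4 at L1[5]=L2[5] → 4 at L1[8]=L2[7] → 2 at L1[12]=L2[8]; all 6 values appear in both, in order. dp[12][9] = 6 confirms this is the maximum.

6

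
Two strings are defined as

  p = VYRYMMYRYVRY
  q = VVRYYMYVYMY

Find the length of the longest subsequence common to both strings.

Match V [1,2] → Y [2,4] → Y [4,5] → M [6,6] → Y [7,7] → Y [9,9] → Y [12,11] — 7 characters in the same relative order in both. Since dp[12][11] = 7, nothing longer is possible.

7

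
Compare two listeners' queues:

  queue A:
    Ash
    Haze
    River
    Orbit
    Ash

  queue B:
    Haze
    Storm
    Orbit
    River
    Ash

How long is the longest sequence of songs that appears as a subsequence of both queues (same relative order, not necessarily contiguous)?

3

Match Haze (queue A #2, queue B #1); then River (queue A #3, queue B #4); then Ash (queue A #5, queue B #5) — 3 songs in the same relative order in both, and the DP table's final entry dp[5][5] is also 3, so no common subsequence is longer.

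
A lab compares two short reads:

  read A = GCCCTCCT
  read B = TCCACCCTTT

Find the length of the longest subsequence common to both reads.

6

Let dp[i][j] be the LCS length of the first i bases of read A and the first j bases of read B. dp[i][j] = dp[i-1][j-1]+1 when the i-th and j-th bases match, else max(dp[i-1][j], dp[i][j-1]).
    ·  T  C  C  A  C  C  C  T  T  T
 ·  0  0  0  0  0  0  0  0  0  0  0
 G  0  0  0  0  0  0  0  0  0  0  0
 C  0  0  1  1  1  1  1  1  1  1  1
 C  0  0  1  2  2  2  2  2  2  2  2
 C  0  0  1  2  2  3  3  3  3  3  3
 T  0  1  1  2  2  3  3  3  4  4  4
 C  0  1  2  2  2  3  4  4  4  4  4
 C  0  1  2  3  3  3  4  5  5  5  5
 T  0  1  2  3  3  3  4  5  6  6  6
dp[8][10] = 6. One LCS (by backtracking along matches): CCCCCT.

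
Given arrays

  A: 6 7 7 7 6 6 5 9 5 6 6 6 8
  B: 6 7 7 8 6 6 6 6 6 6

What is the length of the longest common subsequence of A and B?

8

Taking 6 at A[1]=B[1] → 7 at A[2]=B[2] → 7 at A[3]=B[3] → 6 at A[5]=B[6] → 6 at A[6]=B[7] → 6 at A[10]=B[8] → 6 at A[11]=B[9] → 6 at A[12]=B[10] gives a common subsequence of length 8. The LCS DP gives dp[13][10] = 8, so this is optimal.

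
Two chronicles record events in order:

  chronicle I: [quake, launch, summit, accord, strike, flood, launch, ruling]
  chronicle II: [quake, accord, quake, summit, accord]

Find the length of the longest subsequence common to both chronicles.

3

Pick quake at chronicle I[1]=chronicle II[3], then summit at chronicle I[3]=chronicle II[4], then accord at chronicle I[4]=chronicle II[5]; all 3 events appear in both, in order. dp[8][5] = 3 confirms this is the maximum.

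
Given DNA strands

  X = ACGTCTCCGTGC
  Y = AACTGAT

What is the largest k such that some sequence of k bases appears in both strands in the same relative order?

5

One common subsequence of length 5: A [1,2] → C [5,3] → T [6,4] → G [9,5] → T [10,7]. The LCS DP gives dp[12][7] = 5, so this is optimal.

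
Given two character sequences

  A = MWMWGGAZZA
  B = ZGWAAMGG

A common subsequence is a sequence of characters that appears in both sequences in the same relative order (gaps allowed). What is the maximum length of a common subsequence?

4

One common subsequence of length 4: W [2,3], then M [3,6], then G [5,7], then G [6,8]. dp[10][8] = 4 confirms this is the maximum.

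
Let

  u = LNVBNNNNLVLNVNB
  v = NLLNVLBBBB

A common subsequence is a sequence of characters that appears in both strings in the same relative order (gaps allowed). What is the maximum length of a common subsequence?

Pick N at u[8]=v[1]; then L at u[9]=v[2]; then L at u[11]=v[3]; then N at u[12]=v[4]; then V at u[13]=v[5]; then B at u[15]=v[10]; all 6 characters appear in both, in order. The LCS DP gives dp[15][10] = 6, so this is optimal.

6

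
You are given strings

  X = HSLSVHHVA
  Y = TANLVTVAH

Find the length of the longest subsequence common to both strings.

Let dp[i][j] be the LCS length of the first i characters of X and the first j characters of Y. dp[i][j] = dp[i-1][j-1]+1 when the i-th and j-th characters match, else max(dp[i-1][j], dp[i][j-1]).
    ·  T  A  N  L  V  T  V  A  H
 ·  0  0  0  0  0  0  0  0  0  0
 H  0  0  0  0  0  0  0  0  0  1
 S  0  0  0  0  0  0  0  0  0  1
 L  0  0  0  0  1  1  1  1  1  1
 S  0  0  0  0  1  1  1  1  1  1
 V  0  0  0  0  1  2  2  2  2  2
 H  0  0  0  0  1  2  2  2  2  3
 H  0  0  0  0  1  2  2  2  2  3
 V  0  0  0  0  1  2  2  3  3  3
 A  0  0  1  1  1  2  2  3  4  4
dp[9][9] = 4. One LCS (by backtracking along matches): LVVA.

4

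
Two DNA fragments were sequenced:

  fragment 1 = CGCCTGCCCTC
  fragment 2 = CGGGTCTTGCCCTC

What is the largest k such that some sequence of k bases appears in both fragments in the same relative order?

10

Match C at fragment 1[1]=fragment 2[1], then G at fragment 1[2]=fragment 2[4], then C at fragment 1[3]=fragment 2[6], then T at fragment 1[5]=fragment 2[8], then G at fragment 1[6]=fragment 2[9], then C at fragment 1[7]=fragment 2[10], then C at fragment 1[8]=fragment 2[11], then C at fragment 1[9]=fragment 2[12], then T at fragment 1[10]=fragment 2[13], then C at fragment 1[11]=fragment 2[14] — 10 bases in the same relative order in both. The LCS DP gives dp[11][14] = 10, so this is optimal.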